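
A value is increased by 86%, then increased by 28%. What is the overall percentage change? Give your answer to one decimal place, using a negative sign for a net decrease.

An 86% increase multiplies by 1.86.
Then a 28% increase: 1.86 × 1.28 = 2.3808.
Overall factor 2.3808, i.e. 138.1%.

138.1%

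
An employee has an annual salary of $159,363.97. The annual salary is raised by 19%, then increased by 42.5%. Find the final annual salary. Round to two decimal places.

$270,241.45

Each change multiplies by a factor: 1.19 × 1.425 = 1.69575.
$159,363.97 × 1.69575 = $270241.4521275 ≈ $270,241.45.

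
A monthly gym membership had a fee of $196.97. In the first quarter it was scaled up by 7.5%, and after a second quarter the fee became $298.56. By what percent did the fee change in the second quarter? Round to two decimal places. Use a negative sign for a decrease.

41.00%

After the first quarter: $196.97 × 1.075 = $211.74275.
Second-quarter multiplier: $298.56 ÷ $211.74275 ≈ 1.410013.
That is a change of 41.00%.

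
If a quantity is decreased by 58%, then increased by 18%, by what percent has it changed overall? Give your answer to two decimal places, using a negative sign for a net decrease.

-50.44%

A 58% decrease multiplies by 0.42.
Then an 18% increase: 0.42 × 1.18 = 0.4956.
Overall factor 0.4956, i.e. -50.44%.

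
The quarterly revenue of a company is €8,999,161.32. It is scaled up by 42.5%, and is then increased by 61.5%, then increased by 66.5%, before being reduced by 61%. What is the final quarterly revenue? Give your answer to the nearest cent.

Each change multiplies by a factor: 1.425 × 1.615 × 1.665 × 0.39 = 1.49439785625.
€8,999,161.32 × 1.49439785625 = €13448327.38465592025 ≈ €13,448,327.38.

€13,448,327.38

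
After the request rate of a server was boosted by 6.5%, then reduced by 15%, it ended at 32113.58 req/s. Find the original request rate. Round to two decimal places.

Undoing the 15% decrease: 32113.58 ÷ 0.85 ≈ 37780.682353.
Undoing the 6.5% increase: 37780.682353 ÷ 1.065 ≈ 35474.82 req/s.

35474.82 req/s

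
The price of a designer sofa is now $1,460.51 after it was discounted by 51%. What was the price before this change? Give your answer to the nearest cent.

The overall multiplier applied was 0.49.
So the original price was $1,460.51 ÷ 0.49 ≈ $2,980.63.

$2,980.63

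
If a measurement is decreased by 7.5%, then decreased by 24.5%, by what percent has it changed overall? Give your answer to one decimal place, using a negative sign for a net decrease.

-30.2%

The combined multiplier is 0.925 × 0.755 = 0.698375.
That corresponds to a decrease of 30.2%.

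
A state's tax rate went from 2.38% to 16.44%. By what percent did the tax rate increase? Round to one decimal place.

590.8%

The change is 16.44 − 2.38 = 14.06 percentage points.
Relative to the original 2.38%, that is 14.06 ÷ 2.38 ≈ 590.8%.
So the tax rate rose by 590.8%.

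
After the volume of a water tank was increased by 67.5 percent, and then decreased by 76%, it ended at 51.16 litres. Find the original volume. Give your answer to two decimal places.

The overall multiplier applied was 1.675 × 0.24 = 0.402.
So the original volume was 51.16 ÷ 0.402 ≈ 127.26 litres.

127.26 litres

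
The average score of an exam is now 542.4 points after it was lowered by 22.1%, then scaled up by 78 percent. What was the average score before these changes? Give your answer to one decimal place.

391.2 points

The overall multiplier applied was 0.779 × 1.78 = 1.38662.
So the original average score was 542.4 ÷ 1.38662 ≈ 391.2 points.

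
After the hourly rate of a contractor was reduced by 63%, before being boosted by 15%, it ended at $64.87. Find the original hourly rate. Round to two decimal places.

$152.46

Undoing the 15% increase: $64.87 ÷ 1.15 ≈ $56.408696.
Undoing the 63% decrease: $56.408696 ÷ 0.37 ≈ $152.46.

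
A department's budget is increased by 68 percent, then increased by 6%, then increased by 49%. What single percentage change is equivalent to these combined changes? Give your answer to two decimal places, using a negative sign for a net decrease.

A 68% increase multiplies by 1.68.
Then a 6% increase: 1.68 × 1.06 = 1.7808.
Then a 49% increase: 1.7808 × 1.49 = 2.653392.
Overall factor 2.653392, i.e. 165.34%.

165.34%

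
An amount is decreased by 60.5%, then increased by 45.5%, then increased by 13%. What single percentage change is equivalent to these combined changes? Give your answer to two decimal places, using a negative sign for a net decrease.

-35.06%

The combined multiplier is 0.395 × 1.455 × 1.13 = 0.64943925.
That corresponds to a decrease of 35.06%.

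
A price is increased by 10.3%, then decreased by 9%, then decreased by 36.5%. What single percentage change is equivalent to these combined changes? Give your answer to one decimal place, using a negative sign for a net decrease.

A 10.3% increase multiplies by 1.103.
Then a 9% decrease: 1.103 × 0.91 = 1.00373.
Then a 36.5% decrease: 1.00373 × 0.635 = 0.63736855.
Overall factor 0.63736855, i.e. -36.3%.

-36.3%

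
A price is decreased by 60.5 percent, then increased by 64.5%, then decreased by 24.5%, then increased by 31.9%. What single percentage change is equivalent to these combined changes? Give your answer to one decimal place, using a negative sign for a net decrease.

The combined multiplier is 0.395 × 1.645 × 0.755 × 1.319 = 0.647075184875.
That corresponds to a decrease of 35.3%.

-35.3%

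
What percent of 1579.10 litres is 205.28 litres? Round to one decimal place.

13.0%

205.28 litres ÷ 1579.10 litres ≈ 13.0%.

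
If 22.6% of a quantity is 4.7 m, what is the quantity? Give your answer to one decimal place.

20.8 m

4.7 m ÷ 0.226 ≈ 20.8 m.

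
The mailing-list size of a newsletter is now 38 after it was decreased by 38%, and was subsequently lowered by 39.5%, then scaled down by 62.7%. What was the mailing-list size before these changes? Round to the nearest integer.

Undoing the 62.7% decrease: 38 ÷ 0.373 ≈ 101.876676.
Undoing the 39.5% decrease: 101.876676 ÷ 0.605 = 168.3912.
Undoing the 38% decrease: 168.3912 ÷ 0.62 ≈ 272.

272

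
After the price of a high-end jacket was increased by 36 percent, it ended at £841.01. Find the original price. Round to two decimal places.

The overall multiplier applied was 1.36.
So the original price was £841.01 ÷ 1.36 ≈ £618.39.

£618.39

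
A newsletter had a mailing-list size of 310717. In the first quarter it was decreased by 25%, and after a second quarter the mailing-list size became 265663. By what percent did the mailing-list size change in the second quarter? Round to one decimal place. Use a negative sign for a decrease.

14.0%

After the first quarter: 310717 × 0.75 = 233037.75.
Second-quarter multiplier: 265663 ÷ 233037.75 ≈ 1.14.
That is a change of 14.0%.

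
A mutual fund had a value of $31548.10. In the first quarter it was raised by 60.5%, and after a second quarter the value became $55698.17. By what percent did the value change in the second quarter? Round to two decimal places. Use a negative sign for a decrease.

10.00%

After the first quarter: $31548.10 × 1.605 = $50634.7005.
Second-quarter multiplier: $55698.17 ÷ $50634.7005 ≈ 1.1.
That is a change of 10.00%.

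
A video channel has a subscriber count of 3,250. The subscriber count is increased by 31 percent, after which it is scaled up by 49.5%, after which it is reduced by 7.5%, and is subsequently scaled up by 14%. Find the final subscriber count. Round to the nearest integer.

Each change multiplies by a factor: 1.31 × 1.495 × 0.925 × 1.14 = 2.065185525.
3,250 × 2.065185525 = 6711.85295625 ≈ 6,712.

6,712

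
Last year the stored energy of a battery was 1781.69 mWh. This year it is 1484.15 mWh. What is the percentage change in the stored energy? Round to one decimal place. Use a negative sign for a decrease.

-16.7%

Change: 1484.15 − 1781.69 = -297.54.
Relative to the original: -297.54 ÷ 1781.69 ≈ -16.7%.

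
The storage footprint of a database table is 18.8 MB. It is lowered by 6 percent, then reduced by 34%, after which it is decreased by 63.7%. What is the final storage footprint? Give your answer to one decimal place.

Each change multiplies by a factor: 0.94 × 0.66 × 0.363 = 0.2252052.
18.8 × 0.2252052 = 4.23385776 ≈ 4.2.

4.2 MB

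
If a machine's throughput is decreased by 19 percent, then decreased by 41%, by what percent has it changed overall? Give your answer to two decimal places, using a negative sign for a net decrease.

-52.21%

The combined multiplier is 0.81 × 0.59 = 0.4779.
That corresponds to a decrease of 52.21%.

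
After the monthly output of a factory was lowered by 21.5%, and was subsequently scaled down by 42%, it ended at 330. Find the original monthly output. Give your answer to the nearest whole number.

Undoing the 42% decrease: 330 ÷ 0.58 ≈ 568.965517.
Undoing the 21.5% decrease: 568.965517 ÷ 0.785 ≈ 725.

725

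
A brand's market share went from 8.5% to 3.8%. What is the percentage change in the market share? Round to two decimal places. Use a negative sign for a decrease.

-55.29%

The change is 3.8 − 8.5 = -4.7 percentage points.
Relative to the original 8.5%, that is -4.7 ÷ 8.5 ≈ -55.29%.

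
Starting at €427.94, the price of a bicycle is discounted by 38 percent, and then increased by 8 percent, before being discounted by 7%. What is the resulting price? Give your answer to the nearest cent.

Apply the 38% decrease: €427.94 × 0.62 = €265.3228.
After the 8% increase: €265.3228 × 1.08 = €286.548624.
7% decrease: €286.548624 × 0.93 = €266.49022032 ≈ €266.49.

€266.49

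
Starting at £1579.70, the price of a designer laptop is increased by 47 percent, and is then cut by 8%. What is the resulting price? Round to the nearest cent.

£2136.39

Each change multiplies by a factor: 1.47 × 0.92 = 1.3524.
£1579.70 × 1.3524 = £2136.38628 ≈ £2136.39.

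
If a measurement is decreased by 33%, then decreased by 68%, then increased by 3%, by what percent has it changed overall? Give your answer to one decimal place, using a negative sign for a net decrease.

A 33% decrease multiplies by 0.67.
Then a 68% decrease: 0.67 × 0.32 = 0.2144.
Then a 3% increase: 0.2144 × 1.03 = 0.220832.
Overall factor 0.220832, i.e. -77.9%.

-77.9%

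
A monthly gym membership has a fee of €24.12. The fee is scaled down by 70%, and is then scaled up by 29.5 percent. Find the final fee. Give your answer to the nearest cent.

€9.37

Apply the 70% decrease: €24.12 × 0.3 = €7.236.
After the 29.5% increase: €7.236 × 1.295 = €9.37062 ≈ €9.37.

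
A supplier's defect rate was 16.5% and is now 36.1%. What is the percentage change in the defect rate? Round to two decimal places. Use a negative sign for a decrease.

118.79%

The change is 36.1 − 16.5 = 19.6 percentage points.
Relative to the original 16.5%, that is 19.6 ÷ 16.5 ≈ 118.79%.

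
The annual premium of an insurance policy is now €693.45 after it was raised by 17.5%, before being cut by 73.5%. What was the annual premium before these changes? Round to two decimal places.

€2227.06

The overall multiplier applied was 1.175 × 0.265 = 0.311375.
So the original annual premium was €693.45 ÷ 0.311375 ≈ €2227.06.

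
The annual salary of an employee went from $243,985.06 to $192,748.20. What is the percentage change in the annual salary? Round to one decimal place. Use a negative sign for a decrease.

Change: $192,748.20 − $243,985.06 = -$51,236.86.
Relative to the original: -$51,236.86 ÷ $243,985.06 ≈ -21.0%.

-21.0%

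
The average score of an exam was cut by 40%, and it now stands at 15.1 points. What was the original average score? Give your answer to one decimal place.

The overall multiplier applied was 0.6.
So the original average score was 15.1 ÷ 0.6 ≈ 25.2 points.

25.2 points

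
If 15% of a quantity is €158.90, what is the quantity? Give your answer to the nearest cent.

€158.90 ÷ 0.15 ≈ €1059.33.

€1059.33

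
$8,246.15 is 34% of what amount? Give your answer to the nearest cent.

$8,246.15 ÷ 0.34 ≈ $24,253.38.

$24,253.38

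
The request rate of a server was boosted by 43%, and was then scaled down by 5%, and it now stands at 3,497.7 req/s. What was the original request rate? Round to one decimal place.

2,574.7 req/s

The overall multiplier applied was 1.43 × 0.95 = 1.3585.
So the original request rate was 3,497.7 ÷ 1.3585 ≈ 2,574.7 req/s.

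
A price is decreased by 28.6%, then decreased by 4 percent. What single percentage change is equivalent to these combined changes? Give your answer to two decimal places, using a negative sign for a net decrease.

The combined multiplier is 0.714 × 0.96 = 0.68544.
That corresponds to a decrease of 31.46%.

-31.46%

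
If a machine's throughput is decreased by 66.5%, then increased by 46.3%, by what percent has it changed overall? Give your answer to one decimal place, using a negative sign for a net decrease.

-51.0%

The combined multiplier is 0.335 × 1.463 = 0.490105.
That corresponds to a decrease of 51.0%.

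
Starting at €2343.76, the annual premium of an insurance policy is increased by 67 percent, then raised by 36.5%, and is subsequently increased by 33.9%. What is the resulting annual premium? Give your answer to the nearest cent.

Apply the 67% increase: €2343.76 × 1.67 = €3914.0792.
After the 36.5% increase: €3914.0792 × 1.365 = €5342.718108.
Apply the 33.9% increase: €5342.718108 × 1.339 = €7153.899546612 ≈ €7153.90.

€7153.90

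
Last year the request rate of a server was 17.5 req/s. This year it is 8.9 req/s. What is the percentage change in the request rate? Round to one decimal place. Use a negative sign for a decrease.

Change: 8.9 − 17.5 = -8.6.
Relative to the original: -8.6 ÷ 17.5 ≈ -49.1%.

-49.1%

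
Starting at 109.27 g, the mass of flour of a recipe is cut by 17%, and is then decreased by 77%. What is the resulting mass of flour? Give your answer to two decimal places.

20.86 g

Apply the 17% decrease: 109.27 × 0.83 = 90.6941.
After the 77% decrease: 90.6941 × 0.23 = 20.859643 ≈ 20.86.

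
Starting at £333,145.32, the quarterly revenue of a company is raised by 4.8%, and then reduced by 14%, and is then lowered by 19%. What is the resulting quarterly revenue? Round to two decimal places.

£243,208.34

Each change multiplies by a factor: 1.048 × 0.86 × 0.81 = 0.7300368.
£333,145.32 × 0.7300368 = £243208.343347776 ≈ £243,208.34.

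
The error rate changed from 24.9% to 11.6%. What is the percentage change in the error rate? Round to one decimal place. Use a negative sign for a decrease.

-53.4%

The change is 11.6 − 24.9 = -13.3 percentage points.
Relative to the original 24.9%, that is -13.3 ÷ 24.9 ≈ -53.4%.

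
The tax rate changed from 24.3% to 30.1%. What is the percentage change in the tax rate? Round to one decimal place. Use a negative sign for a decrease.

The change is 30.1 − 24.3 = 5.8 percentage points.
Relative to the original 24.3%, that is 5.8 ÷ 24.3 ≈ 23.9%.

23.9%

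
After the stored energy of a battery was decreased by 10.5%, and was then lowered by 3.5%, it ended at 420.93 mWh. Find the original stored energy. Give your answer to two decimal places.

487.37 mWh

Undoing the 3.5% decrease: 420.93 ÷ 0.965 ≈ 436.196891.
Undoing the 10.5% decrease: 436.196891 ÷ 0.895 ≈ 487.37 mWh.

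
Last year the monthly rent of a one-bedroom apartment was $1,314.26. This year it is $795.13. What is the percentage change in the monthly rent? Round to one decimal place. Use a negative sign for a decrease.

-39.5%

Change: $795.13 − $1,314.26 = -$519.13.
Relative to the original: -$519.13 ÷ $1,314.26 ≈ -39.5%.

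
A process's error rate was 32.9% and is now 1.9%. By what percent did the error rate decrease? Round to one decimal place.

94.2%

The change is 1.9 − 32.9 = -31.0 percentage points.
Relative to the original 32.9%, that is -31.0 ÷ 32.9 ≈ -94.2%.
So the error rate fell by 94.2%.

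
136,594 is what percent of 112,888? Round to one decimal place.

121.0%

136,594 ÷ 112,888 ≈ 121.0%.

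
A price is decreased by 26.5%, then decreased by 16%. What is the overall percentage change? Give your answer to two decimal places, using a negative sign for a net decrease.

-38.26%

The combined multiplier is 0.735 × 0.84 = 0.6174.
That corresponds to a decrease of 38.26%.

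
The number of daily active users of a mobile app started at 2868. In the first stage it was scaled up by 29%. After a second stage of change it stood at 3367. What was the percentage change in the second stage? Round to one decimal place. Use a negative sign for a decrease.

-9.0%

After the first stage: 2868 × 1.29 = 3699.72.
Second-stage multiplier: 3367 ÷ 3699.72 ≈ 0.91007.
That is a change of -9.0%.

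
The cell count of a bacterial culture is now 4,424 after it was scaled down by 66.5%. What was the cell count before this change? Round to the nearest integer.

The overall multiplier applied was 0.335.
So the original cell count was 4,424 ÷ 0.335 ≈ 13,206.

13,206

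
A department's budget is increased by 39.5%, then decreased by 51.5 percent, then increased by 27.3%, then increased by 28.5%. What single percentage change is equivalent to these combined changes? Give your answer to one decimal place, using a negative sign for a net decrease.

A 39.5% increase multiplies by 1.395.
Then a 51.5% decrease: 1.395 × 0.485 = 0.676575.
Then a 27.3% increase: 0.676575 × 1.273 = 0.861279975.
Then a 28.5% increase: 0.861279975 × 1.285 = 1.106744767875.
Overall factor 1.106744767875, i.e. 10.7%.

10.7%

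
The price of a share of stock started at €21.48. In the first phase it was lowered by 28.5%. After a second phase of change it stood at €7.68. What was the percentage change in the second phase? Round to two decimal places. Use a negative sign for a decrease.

After the first phase: €21.48 × 0.715 = €15.3582.
Second-phase multiplier: €7.68 ÷ €15.3582 ≈ 0.500059.
That is a change of -49.99%.

-49.99%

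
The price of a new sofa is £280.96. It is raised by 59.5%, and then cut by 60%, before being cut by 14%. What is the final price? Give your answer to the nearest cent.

£154.16

After the 59.5% increase: £280.96 × 1.595 = £448.1312.
Apply the 60% decrease: £448.1312 × 0.4 = £179.25248.
14% decrease: £179.25248 × 0.86 = £154.1571328 ≈ £154.16.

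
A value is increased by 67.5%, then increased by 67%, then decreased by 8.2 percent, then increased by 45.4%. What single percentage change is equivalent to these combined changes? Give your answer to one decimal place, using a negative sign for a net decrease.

The combined multiplier is 1.675 × 1.67 × 0.918 × 1.454 = 3.733690977.
That corresponds to an increase of 273.4%.

273.4%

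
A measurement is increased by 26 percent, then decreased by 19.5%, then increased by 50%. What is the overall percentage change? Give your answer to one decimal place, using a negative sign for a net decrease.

The combined multiplier is 1.26 × 0.805 × 1.5 = 1.52145.
That corresponds to an increase of 52.1%.

52.1%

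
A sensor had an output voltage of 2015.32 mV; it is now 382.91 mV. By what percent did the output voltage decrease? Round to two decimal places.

Change: 382.91 − 2015.32 = -1632.41.
Relative to the original: -1632.41 ÷ 2015.32 ≈ -81.00%.
So the output voltage decreased by 81.00%.

81.00%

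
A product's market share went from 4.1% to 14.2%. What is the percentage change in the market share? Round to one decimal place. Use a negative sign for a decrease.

The change is 14.2 − 4.1 = 10.1 percentage points.
Relative to the original 4.1%, that is 10.1 ÷ 4.1 ≈ 246.3%.

246.3%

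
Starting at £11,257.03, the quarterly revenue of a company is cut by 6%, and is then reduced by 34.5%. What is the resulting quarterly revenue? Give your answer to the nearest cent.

After the 6% decrease: £11,257.03 × 0.94 = £10581.6082.
Apply the 34.5% decrease: £10581.6082 × 0.655 = £6930.953371 ≈ £6,930.95.

£6,930.95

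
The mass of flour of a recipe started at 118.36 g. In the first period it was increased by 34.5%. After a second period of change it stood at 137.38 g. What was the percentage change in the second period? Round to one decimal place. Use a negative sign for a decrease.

After the first period: 118.36 × 1.345 = 159.1942.
Second-period multiplier: 137.38 ÷ 159.1942 ≈ 0.86297.
That is a change of -13.7%.

-13.7%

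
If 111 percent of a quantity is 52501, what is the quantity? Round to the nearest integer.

47298

52501 ÷ 1.11 ≈ 47298.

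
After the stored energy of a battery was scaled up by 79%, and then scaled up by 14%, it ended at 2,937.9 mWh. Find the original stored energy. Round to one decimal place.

1,439.7 mWh

Undoing the 14% increase: 2,937.9 ÷ 1.14 ≈ 2577.105263.
Undoing the 79% increase: 2577.105263 ÷ 1.79 ≈ 1,439.7 mWh.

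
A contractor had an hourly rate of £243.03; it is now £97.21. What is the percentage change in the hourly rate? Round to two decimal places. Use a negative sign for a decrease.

Change: £97.21 − £243.03 = -£145.82.
Relative to the original: -£145.82 ÷ £243.03 ≈ -60.00%.

-60.00%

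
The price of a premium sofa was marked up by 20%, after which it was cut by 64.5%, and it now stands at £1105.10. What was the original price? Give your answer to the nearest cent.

The overall multiplier applied was 1.2 × 0.355 = 0.426.
So the original price was £1105.10 ÷ 0.426 ≈ £2594.13.

£2594.13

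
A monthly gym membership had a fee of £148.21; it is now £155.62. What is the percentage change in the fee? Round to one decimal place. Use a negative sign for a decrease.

5.0%

Change: £155.62 − £148.21 = £7.41.
Relative to the original: £7.41 ÷ £148.21 ≈ 5.0%.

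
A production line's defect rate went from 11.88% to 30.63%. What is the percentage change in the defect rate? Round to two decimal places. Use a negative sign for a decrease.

157.83%

The change is 30.63 − 11.88 = 18.75 percentage points.
Relative to the original 11.88%, that is 18.75 ÷ 11.88 ≈ 157.83%.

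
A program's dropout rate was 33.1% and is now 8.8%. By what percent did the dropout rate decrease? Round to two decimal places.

73.41%

The change is 8.8 − 33.1 = -24.3 percentage points.
Relative to the original 33.1%, that is -24.3 ÷ 33.1 ≈ -73.41%.
So the dropout rate fell by 73.41%.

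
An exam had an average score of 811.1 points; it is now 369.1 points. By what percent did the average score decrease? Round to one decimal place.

54.5%

Change: 369.1 − 811.1 = -442.0.
Relative to the original: -442.0 ÷ 811.1 ≈ -54.5%.
So the average score decreased by 54.5%.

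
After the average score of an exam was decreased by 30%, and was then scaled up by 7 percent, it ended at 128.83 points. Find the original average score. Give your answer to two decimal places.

Undoing the 7% increase: 128.83 ÷ 1.07 ≈ 120.401869.
Undoing the 30% decrease: 120.401869 ÷ 0.7 ≈ 172.00 points.

172.00 points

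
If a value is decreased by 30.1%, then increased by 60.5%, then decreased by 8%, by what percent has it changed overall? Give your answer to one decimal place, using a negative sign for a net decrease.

A 30.1% decrease multiplies by 0.699.
Then a 60.5% increase: 0.699 × 1.605 = 1.121895.
Then an 8% decrease: 1.121895 × 0.92 = 1.0321434.
Overall factor 1.0321434, i.e. 3.2%.

3.2%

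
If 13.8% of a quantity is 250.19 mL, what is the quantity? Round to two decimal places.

250.19 mL ÷ 0.138 ≈ 1812.97 mL.

1812.97 mL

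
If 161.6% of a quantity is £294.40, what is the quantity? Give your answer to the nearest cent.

£294.40 ÷ 1.616 ≈ £182.18.

£182.18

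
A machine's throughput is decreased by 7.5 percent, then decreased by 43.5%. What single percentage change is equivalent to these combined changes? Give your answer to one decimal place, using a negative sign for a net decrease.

The combined multiplier is 0.925 × 0.565 = 0.522625.
That corresponds to a decrease of 47.7%.

-47.7%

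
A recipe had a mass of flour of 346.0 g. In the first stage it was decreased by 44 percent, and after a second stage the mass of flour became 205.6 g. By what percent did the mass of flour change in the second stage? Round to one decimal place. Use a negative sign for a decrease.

After the first stage: 346.0 × 0.56 = 193.76.
Second-stage multiplier: 205.6 ÷ 193.76 ≈ 1.06111.
That is a change of 6.1%.

6.1%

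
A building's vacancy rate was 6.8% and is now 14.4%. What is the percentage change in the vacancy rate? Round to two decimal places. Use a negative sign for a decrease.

111.76%

The change is 14.4 − 6.8 = 7.6 percentage points.
Relative to the original 6.8%, that is 7.6 ÷ 6.8 ≈ 111.76%.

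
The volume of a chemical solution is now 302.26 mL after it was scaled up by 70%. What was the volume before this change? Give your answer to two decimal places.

177.80 mL

The overall multiplier applied was 1.7.
So the original volume was 302.26 ÷ 1.7 = 177.80 mL.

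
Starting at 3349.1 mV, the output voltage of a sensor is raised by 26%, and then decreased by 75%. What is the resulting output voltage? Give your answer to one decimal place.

1055.0 mV

Apply the 26% increase: 3349.1 × 1.26 = 4219.866.
After the 75% decrease: 4219.866 × 0.25 = 1054.9665 ≈ 1055.0.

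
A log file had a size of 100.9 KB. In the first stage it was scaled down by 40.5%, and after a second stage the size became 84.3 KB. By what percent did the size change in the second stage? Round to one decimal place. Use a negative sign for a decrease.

40.4%

After the first stage: 100.9 × 0.595 = 60.0355.
Second-stage multiplier: 84.3 ÷ 60.0355 ≈ 1.40417.
That is a change of 40.4%.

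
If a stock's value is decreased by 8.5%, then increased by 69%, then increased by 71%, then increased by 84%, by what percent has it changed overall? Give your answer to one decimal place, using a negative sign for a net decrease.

An 8.5% decrease multiplies by 0.915.
Then a 69% increase: 0.915 × 1.69 = 1.54635.
Then a 71% increase: 1.54635 × 1.71 = 2.6442585.
Then an 84% increase: 2.6442585 × 1.84 = 4.86543564.
Overall factor 4.86543564, i.e. 386.5%.

386.5%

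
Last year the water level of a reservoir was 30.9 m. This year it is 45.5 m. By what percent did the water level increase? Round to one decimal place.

47.2%

Change: 45.5 − 30.9 = 14.6.
Relative to the original: 14.6 ÷ 30.9 ≈ 47.2%.
So the water level increased by 47.2%.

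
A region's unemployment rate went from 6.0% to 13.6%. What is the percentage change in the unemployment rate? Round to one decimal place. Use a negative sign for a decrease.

126.7%

The change is 13.6 − 6.0 = 7.6 percentage points.
Relative to the original 6.0%, that is 7.6 ÷ 6.0 ≈ 126.7%.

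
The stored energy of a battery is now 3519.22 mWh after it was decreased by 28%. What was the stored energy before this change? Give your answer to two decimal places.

The overall multiplier applied was 0.72.
So the original stored energy was 3519.22 ÷ 0.72 ≈ 4887.81 mWh.

4887.81 mWh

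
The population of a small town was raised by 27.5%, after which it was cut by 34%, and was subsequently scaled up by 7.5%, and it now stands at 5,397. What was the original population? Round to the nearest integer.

The overall multiplier applied was 1.275 × 0.66 × 1.075 = 0.9046125.
So the original population was 5,397 ÷ 0.9046125 ≈ 5,966.

5,966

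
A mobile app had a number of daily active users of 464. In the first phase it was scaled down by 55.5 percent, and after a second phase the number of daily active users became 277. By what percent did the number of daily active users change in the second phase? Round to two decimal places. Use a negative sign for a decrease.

After the first phase: 464 × 0.445 = 206.48.
Second-phase multiplier: 277 ÷ 206.48 ≈ 1.341534.
That is a change of 34.15%.

34.15%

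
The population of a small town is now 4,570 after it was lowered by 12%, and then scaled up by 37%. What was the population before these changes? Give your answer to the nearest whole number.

Undoing the 37% increase: 4,570 ÷ 1.37 ≈ 3335.766423.
Undoing the 12% decrease: 3335.766423 ÷ 0.88 ≈ 3,791.

3,791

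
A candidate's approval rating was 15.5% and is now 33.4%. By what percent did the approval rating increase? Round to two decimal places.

115.48%

The change is 33.4 − 15.5 = 17.9 percentage points.
Relative to the original 15.5%, that is 17.9 ÷ 15.5 ≈ 115.48%.
So the approval rating rose by 115.48%.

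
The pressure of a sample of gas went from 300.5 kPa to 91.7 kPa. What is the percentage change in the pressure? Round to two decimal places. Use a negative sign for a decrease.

Change: 91.7 − 300.5 = -208.8.
Relative to the original: -208.8 ÷ 300.5 ≈ -69.48%.

-69.48%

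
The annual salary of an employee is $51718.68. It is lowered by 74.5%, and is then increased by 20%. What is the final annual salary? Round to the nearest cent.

74.5% decrease: $51718.68 × 0.255 = $13188.2634.
After the 20% increase: $13188.2634 × 1.2 = $15825.91608 ≈ $15825.92.

$15825.92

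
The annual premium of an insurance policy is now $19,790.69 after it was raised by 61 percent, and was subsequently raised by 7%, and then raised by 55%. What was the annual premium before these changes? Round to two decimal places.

$7,411.73

Undoing the 55% increase: $19,790.69 ÷ 1.55 ≈ $12768.187097.
Undoing the 7% increase: $12768.187097 ÷ 1.07 ≈ $11932.885137.
Undoing the 61% increase: $11932.885137 ÷ 1.61 ≈ $7,411.73.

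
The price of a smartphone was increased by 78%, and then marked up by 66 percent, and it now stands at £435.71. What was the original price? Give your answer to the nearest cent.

Undoing the 66% increase: £435.71 ÷ 1.66 ≈ £262.475904.
Undoing the 78% increase: £262.475904 ÷ 1.78 ≈ £147.46.

£147.46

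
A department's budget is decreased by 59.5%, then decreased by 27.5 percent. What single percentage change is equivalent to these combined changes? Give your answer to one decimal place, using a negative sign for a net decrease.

-70.6%

The combined multiplier is 0.405 × 0.725 = 0.293625.
That corresponds to a decrease of 70.6%.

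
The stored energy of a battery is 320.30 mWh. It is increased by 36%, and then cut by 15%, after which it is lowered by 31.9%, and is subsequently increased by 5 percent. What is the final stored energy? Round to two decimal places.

264.76 mWh

After the 36% increase: 320.30 × 1.36 = 435.608.
15% decrease: 435.608 × 0.85 = 370.2668.
After the 31.9% decrease: 370.2668 × 0.681 = 252.1516908.
Apply the 5% increase: 252.1516908 × 1.05 = 264.75927534 ≈ 264.76.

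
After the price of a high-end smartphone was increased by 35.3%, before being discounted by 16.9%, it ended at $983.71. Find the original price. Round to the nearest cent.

$874.92

The overall multiplier applied was 1.353 × 0.831 = 1.124343.
So the original price was $983.71 ÷ 1.124343 ≈ $874.92.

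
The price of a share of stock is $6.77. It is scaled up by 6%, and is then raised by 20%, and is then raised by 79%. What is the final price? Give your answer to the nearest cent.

After the 6% increase: $6.77 × 1.06 = $7.1762.
After the 20% increase: $7.1762 × 1.2 = $8.61144.
Apply the 79% increase: $8.61144 × 1.79 = $15.4144776 ≈ $15.41.

$15.41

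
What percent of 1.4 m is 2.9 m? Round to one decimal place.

207.1%

2.9 m ÷ 1.4 m ≈ 207.1%.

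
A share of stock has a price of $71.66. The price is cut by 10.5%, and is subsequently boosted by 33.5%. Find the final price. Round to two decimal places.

Each change multiplies by a factor: 0.895 × 1.335 = 1.194825.
$71.66 × 1.194825 = $85.6211595 ≈ $85.62.

$85.62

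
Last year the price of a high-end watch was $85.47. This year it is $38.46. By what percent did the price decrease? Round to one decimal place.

Change: $38.46 − $85.47 = -$47.01.
Relative to the original: -$47.01 ÷ $85.47 ≈ -55.0%.
So the price decreased by 55.0%.

55.0%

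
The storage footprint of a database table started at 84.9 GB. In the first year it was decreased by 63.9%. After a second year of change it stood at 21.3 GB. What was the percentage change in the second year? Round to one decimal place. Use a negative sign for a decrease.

After the first year: 84.9 × 0.361 = 30.6489.
Second-year multiplier: 21.3 ÷ 30.6489 ≈ 0.69497.
That is a change of -30.5%.

-30.5%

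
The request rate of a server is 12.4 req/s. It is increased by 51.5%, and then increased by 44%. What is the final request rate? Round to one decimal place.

Each change multiplies by a factor: 1.515 × 1.44 = 2.1816.
12.4 × 2.1816 = 27.05184 ≈ 27.1.

27.1 req/s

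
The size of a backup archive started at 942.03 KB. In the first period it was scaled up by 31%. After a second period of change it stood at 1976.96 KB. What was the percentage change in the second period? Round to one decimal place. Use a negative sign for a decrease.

60.2%

After the first period: 942.03 × 1.31 = 1234.0593.
Second-period multiplier: 1976.96 ÷ 1234.0593 ≈ 1.602.
That is a change of 60.2%.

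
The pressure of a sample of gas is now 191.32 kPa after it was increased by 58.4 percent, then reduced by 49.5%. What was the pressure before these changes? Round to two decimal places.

239.17 kPa

Undoing the 49.5% decrease: 191.32 ÷ 0.505 ≈ 378.851485.
Undoing the 58.4% increase: 378.851485 ÷ 1.584 ≈ 239.17 kPa.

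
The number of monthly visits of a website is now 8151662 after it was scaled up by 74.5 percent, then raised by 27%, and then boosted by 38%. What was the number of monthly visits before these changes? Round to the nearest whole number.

The overall multiplier applied was 1.745 × 1.27 × 1.38 = 3.058287.
So the original number of monthly visits was 8151662 ÷ 3.058287 ≈ 2665434.

2665434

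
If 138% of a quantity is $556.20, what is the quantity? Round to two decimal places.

$556.20 ÷ 1.38 ≈ $403.04.

$403.04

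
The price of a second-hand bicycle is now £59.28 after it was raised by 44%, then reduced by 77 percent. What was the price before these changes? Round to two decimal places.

The overall multiplier applied was 1.44 × 0.23 = 0.3312.
So the original price was £59.28 ÷ 0.3312 ≈ £178.99.

£178.99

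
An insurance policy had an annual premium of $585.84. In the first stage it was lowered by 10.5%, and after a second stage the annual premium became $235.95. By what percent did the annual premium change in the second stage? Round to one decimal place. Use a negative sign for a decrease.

After the first stage: $585.84 × 0.895 = $524.3268.
Second-stage multiplier: $235.95 ÷ $524.3268 ≈ 0.45001.
That is a change of -55.0%.

-55.0%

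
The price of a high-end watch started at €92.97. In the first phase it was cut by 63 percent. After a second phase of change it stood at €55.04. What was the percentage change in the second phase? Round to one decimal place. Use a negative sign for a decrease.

60.0%

After the first phase: €92.97 × 0.37 = €34.3989.
Second-phase multiplier: €55.04 ÷ €34.3989 ≈ 1.60005.
That is a change of 60.0%.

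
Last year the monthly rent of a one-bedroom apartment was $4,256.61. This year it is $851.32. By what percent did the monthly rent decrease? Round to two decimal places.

80.00%

Change: $851.32 − $4,256.61 = -$3,405.29.
Relative to the original: -$3,405.29 ÷ $4,256.61 ≈ -80.00%.
So the monthly rent decreased by 80.00%.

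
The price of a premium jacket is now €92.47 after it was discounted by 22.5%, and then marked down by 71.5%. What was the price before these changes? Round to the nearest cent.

The overall multiplier applied was 0.775 × 0.285 = 0.220875.
So the original price was €92.47 ÷ 0.220875 ≈ €418.65.

€418.65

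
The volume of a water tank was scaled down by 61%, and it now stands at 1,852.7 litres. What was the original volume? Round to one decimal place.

4,750.5 litres

The overall multiplier applied was 0.39.
So the original volume was 1,852.7 ÷ 0.39 ≈ 4,750.5 litres.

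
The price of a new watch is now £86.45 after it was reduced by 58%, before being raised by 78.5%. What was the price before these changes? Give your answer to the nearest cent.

The overall multiplier applied was 0.42 × 1.785 = 0.7497.
So the original price was £86.45 ÷ 0.7497 ≈ £115.31.

£115.31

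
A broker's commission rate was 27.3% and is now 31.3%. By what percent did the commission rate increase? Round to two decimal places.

The change is 31.3 − 27.3 = 4.0 percentage points.
Relative to the original 27.3%, that is 4.0 ÷ 27.3 ≈ 14.65%.
So the commission rate rose by 14.65%.

14.65%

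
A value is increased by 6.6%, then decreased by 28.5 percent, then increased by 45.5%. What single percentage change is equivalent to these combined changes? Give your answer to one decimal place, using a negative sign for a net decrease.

A 6.6% increase multiplies by 1.066.
Then a 28.5% decrease: 1.066 × 0.715 = 0.76219.
Then a 45.5% increase: 0.76219 × 1.455 = 1.10898645.
Overall factor 1.10898645, i.e. 10.9%.

10.9%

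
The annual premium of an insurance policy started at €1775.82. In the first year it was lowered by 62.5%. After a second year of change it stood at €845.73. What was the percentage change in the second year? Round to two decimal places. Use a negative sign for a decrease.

After the first year: €1775.82 × 0.375 = €665.9325.
Second-year multiplier: €845.73 ÷ €665.9325 ≈ 1.269994.
That is a change of 27.00%.

27.00%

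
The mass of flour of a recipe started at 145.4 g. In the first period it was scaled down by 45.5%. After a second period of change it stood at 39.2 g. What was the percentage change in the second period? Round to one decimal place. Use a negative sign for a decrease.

After the first period: 145.4 × 0.545 = 79.243.
Second-period multiplier: 39.2 ÷ 79.243 ≈ 0.49468.
That is a change of -50.5%.

-50.5%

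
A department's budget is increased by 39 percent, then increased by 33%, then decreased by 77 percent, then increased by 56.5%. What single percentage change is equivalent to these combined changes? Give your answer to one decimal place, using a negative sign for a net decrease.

-33.5%

A 39% increase multiplies by 1.39.
Then a 33% increase: 1.39 × 1.33 = 1.8487.
Then a 77% decrease: 1.8487 × 0.23 = 0.425201.
Then a 56.5% increase: 0.425201 × 1.565 = 0.665439565.
Overall factor 0.665439565, i.e. -33.5%.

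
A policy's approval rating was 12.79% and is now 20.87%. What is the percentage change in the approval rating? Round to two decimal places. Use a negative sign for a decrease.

The change is 20.87 − 12.79 = 8.08 percentage points.
Relative to the original 12.79%, that is 8.08 ÷ 12.79 ≈ 63.17%.

63.17%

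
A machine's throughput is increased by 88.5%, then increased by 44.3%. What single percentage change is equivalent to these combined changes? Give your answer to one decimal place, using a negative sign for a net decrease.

172.0%

An 88.5% increase multiplies by 1.885.
Then a 44.3% increase: 1.885 × 1.443 = 2.720055.
Overall factor 2.720055, i.e. 172.0%.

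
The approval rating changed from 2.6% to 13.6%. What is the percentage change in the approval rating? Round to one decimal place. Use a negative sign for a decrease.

The change is 13.6 − 2.6 = 11.0 percentage points.
Relative to the original 2.6%, that is 11.0 ÷ 2.6 ≈ 423.1%.

423.1%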